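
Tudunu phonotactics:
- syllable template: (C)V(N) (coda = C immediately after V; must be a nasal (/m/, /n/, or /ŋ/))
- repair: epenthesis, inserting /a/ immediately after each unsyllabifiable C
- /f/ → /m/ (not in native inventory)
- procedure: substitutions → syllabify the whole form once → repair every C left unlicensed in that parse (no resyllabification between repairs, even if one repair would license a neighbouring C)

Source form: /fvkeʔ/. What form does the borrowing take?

Substitution: /f/ → /m/, giving /mvkeʔ/.
Syllabifying with onset maximization leaves /m/, /v/, /ʔ/ stranded (only a nasal (/m/, /n/, or /ŋ/) is licensed in coda position; onsets are limited to one consonant).
Inserting the epenthetic vowel yields /m/ → /ma/, /v/ → /va/, /ʔ/ → /ʔa/.

mavakeʔa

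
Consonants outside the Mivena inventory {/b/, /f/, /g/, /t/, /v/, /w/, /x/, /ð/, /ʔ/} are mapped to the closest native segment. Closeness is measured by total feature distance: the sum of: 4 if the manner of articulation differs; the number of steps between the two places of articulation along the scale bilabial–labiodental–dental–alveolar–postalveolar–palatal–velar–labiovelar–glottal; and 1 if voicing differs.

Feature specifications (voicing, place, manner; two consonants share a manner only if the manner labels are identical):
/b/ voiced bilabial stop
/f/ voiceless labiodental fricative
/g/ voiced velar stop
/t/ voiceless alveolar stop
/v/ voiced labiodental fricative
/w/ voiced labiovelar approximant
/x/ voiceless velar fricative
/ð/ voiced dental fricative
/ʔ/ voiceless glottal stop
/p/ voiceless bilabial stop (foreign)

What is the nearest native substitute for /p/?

/b/ is closest: same manner (stop), place distance 0 (bilabial→bilabial), voicing differs (+1); total 1. Next closest is /t/ at distance 3.

b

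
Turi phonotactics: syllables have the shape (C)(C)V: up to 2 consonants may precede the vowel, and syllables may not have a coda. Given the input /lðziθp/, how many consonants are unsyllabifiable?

Syllabifying with onset maximization leaves /l/, /θ/, /p/ stranded (no codas are permitted; onsets may contain at most 2 consonants).

3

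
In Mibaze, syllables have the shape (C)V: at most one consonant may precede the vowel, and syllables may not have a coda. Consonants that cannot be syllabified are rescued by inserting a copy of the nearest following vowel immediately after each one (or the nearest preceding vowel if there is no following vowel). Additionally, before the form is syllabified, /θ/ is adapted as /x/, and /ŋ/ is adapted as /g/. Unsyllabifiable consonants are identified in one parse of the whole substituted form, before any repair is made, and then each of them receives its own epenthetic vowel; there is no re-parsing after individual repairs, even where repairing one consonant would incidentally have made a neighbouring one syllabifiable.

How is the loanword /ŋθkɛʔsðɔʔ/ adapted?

gɛxɛkɛʔɔsɔðɔʔɔ

Substitution: /ŋ/ → /g/, /θ/ → /x/, giving /gxkɛʔsðɔʔ/.
The consonants /g/, /x/, /ʔ/, /s/, /ʔ/ cannot be parsed into a legal (C)V syllable (no codas are permitted; onsets are limited to one consonant).
Epenthesis after each stranded consonant: /g/ → /gɛ/, /x/ → /xɛ/, /ʔ/ → /ʔɔ/, /s/ → /sɔ/, /ʔ/ → /ʔɔ/.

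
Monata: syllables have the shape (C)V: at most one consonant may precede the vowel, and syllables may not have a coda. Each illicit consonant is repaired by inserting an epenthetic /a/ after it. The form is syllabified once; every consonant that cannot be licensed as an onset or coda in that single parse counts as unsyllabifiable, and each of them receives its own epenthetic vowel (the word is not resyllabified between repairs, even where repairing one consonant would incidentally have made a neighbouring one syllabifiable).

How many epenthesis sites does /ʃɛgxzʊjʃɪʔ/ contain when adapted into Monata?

The unsyllabifiable consonants are /g/, /x/, /j/, /ʔ/; each receives one epenthetic vowel.

4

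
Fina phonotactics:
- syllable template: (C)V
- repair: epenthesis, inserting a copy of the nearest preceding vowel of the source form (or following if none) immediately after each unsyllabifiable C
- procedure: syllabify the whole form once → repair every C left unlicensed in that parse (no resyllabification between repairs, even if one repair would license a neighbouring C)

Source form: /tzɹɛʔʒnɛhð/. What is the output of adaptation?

tɛzɛɹɛʔɛʒɛnɛhɛðɛ

Syllabifying with onset maximization leaves /t/, /z/, /ʔ/, /ʒ/, /h/, /ð/ stranded (no codas are permitted; onsets are limited to one consonant).
Epenthesis after each stranded consonant: /t/ → /tɛ/, /z/ → /zɛ/, /ʔ/ → /ʔɛ/, /ʒ/ → /ʒɛ/, /h/ → /hɛ/, /ð/ → /ðɛ/.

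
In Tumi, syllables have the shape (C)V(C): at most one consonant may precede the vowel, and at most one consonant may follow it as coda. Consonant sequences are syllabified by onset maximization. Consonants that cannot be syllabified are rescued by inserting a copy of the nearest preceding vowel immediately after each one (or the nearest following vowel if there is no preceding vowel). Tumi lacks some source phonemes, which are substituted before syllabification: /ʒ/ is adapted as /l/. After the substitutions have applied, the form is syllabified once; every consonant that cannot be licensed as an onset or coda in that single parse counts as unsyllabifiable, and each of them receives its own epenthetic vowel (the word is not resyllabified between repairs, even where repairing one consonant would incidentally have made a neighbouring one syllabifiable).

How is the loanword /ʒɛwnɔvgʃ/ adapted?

Substitution: /ʒ/ → /l/, giving /lɛwnɔvgʃ/.
Syllabifying with onset maximization leaves /g/, /ʃ/ stranded (at most one coda consonant is licensed; onsets are limited to one consonant).
Epenthesis after each stranded consonant: /g/ → /gɔ/, /ʃ/ → /ʃɔ/.

lɛwnɔvgɔʃɔ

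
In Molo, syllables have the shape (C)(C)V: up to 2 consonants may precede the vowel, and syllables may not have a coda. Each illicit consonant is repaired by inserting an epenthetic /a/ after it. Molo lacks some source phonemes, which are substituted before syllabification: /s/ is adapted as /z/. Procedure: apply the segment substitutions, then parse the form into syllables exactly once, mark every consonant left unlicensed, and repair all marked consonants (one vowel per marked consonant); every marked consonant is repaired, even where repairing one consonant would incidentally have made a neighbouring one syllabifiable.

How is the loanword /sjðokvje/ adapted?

Substitution: /s/ → /z/, giving /zjðokvje/.
Syllabifying with onset maximization leaves /z/, /k/ stranded (no codas are permitted; onsets may contain at most 2 consonants).
Inserting the epenthetic vowel yields /z/ → /za/, /k/ → /ka/.

zajðokavje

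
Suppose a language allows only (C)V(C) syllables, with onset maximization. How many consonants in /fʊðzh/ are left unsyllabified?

2

Syllabifying with onset maximization leaves /z/, /h/ stranded (at most one coda consonant is licensed; onsets are limited to one consonant).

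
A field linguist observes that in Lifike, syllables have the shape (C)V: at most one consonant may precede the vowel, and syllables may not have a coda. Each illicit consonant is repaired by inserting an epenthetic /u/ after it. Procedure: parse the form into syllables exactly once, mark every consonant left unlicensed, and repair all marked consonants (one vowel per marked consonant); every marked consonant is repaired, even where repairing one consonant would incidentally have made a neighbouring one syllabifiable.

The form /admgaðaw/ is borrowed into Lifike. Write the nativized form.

Under (C)V, the unsyllabifiable consonants are /d/, /m/, /w/ (no codas are permitted; onsets are limited to one consonant).
Epenthesis after each stranded consonant: /d/ → /du/, /m/ → /mu/, /w/ → /wu/.

adumugaðawu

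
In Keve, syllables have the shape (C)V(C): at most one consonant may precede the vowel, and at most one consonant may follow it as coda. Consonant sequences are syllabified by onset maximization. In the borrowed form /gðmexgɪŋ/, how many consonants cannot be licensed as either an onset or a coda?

Under (C)V(C), the unsyllabifiable consonants are /g/, /ð/ (at most one coda consonant is licensed; onsets are limited to one consonant).

2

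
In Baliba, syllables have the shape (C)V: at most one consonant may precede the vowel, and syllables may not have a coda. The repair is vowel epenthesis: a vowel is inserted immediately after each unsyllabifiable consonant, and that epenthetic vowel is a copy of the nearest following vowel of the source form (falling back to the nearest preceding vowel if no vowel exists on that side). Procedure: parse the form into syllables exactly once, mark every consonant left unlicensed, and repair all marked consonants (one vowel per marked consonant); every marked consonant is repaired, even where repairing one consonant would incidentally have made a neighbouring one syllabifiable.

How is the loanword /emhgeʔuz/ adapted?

emehegeʔuzu

The consonants /m/, /h/, /z/ cannot be parsed into a legal (C)V syllable (no codas are permitted; onsets are limited to one consonant).
Inserting the epenthetic vowel yields /m/ → /me/, /h/ → /he/, /z/ → /zu/.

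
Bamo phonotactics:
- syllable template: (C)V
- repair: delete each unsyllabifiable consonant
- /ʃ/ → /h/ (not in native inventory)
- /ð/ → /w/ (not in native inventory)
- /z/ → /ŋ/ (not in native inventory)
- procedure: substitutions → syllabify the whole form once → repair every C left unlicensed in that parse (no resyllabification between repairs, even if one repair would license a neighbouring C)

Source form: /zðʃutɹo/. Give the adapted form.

Substitution: /z/ → /ŋ/, /ð/ → /w/, /ʃ/ → /h/, giving /ŋwhutɹo/.
Syllabifying with onset maximization leaves /ŋ/, /w/, /t/ stranded (no codas are permitted; onsets are limited to one consonant).
Deletion applies to /ŋ/, /w/, /t/.

huɹo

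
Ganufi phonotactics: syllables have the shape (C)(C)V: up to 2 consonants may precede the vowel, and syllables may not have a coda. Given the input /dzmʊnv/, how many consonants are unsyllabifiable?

Under (C)(C)V, the unsyllabifiable consonants are /d/, /n/, /v/ (no codas are permitted; onsets may contain at most 2 consonants).

3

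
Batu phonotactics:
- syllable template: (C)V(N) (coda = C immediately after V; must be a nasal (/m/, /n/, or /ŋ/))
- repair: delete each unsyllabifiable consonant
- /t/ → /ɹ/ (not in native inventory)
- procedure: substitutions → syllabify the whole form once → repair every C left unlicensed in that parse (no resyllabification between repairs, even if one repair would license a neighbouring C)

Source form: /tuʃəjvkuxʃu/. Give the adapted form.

Substitution: /t/ → /ɹ/, giving /ɹuʃəjvkuxʃu/.
The consonants /j/, /v/, /x/ cannot be parsed into a legal (C)V(N) syllable (only a nasal (/m/, /n/, or /ŋ/) is licensed in coda position; onsets are limited to one consonant).
Each unlicensed consonant is deleted: /j/, /v/, /x/.

ɹuʃəkuʃu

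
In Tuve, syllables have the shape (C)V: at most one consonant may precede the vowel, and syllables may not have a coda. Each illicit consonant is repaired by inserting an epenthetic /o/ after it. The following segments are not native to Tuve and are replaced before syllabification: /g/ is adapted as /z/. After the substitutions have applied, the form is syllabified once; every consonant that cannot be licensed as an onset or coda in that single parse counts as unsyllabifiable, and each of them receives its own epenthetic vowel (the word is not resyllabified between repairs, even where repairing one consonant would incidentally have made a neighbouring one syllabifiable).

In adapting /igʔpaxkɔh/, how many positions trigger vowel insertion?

After substitution the input is /izʔpaxkɔh/.
The unsyllabifiable consonants are /z/, /ʔ/, /x/, /h/; each receives one epenthetic vowel.

4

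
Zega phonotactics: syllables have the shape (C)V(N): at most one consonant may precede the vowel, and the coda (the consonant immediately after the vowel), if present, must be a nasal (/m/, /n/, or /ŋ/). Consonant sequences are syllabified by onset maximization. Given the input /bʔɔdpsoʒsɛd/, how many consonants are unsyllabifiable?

Under (C)V(N), the unsyllabifiable consonants are /b/, /d/, /p/, /ʒ/, /d/ (only a nasal (/m/, /n/, or /ŋ/) is licensed in coda position; onsets are limited to one consonant).

5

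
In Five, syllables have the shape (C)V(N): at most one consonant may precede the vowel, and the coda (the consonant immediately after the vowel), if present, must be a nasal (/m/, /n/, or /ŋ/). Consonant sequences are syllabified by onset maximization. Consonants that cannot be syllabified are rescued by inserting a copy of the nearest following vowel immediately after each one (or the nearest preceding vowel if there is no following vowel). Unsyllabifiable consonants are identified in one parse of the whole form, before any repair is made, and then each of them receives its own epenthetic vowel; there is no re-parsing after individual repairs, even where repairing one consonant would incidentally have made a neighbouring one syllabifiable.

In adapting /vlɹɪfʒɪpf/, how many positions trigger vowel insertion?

The unsyllabifiable consonants are /v/, /l/, /f/, /p/, /f/; each receives one epenthetic vowel.

5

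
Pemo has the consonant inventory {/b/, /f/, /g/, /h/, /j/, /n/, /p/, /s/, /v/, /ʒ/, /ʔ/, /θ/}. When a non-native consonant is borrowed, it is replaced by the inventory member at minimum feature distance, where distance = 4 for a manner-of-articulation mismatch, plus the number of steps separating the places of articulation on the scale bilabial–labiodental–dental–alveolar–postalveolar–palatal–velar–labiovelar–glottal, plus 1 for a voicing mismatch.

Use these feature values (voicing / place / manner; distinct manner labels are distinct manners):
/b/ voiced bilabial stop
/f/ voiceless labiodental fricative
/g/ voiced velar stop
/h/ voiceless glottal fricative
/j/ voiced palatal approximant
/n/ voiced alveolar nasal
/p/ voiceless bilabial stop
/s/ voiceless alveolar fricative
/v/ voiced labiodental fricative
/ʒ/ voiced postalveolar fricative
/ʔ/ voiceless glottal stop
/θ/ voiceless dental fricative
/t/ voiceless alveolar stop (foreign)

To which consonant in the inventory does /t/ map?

/p/ is closest: same manner (stop), place distance 3 (alveolar→bilabial), same voicing; total 3. Next closest is /b/ at distance 4.

p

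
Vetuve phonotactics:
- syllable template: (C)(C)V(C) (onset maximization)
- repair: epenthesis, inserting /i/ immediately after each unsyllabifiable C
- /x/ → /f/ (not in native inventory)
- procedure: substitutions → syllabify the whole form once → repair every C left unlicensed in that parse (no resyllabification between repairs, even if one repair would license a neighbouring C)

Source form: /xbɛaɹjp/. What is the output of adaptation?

Substitution: /x/ → /f/, giving /fbɛaɹjp/.
Syllabifying with onset maximization leaves /j/, /p/ stranded (at most one coda consonant is licensed; onsets may contain at most 2 consonants).
Inserting the epenthetic vowel yields /j/ → /ji/, /p/ → /pi/.

fbɛaɹjipi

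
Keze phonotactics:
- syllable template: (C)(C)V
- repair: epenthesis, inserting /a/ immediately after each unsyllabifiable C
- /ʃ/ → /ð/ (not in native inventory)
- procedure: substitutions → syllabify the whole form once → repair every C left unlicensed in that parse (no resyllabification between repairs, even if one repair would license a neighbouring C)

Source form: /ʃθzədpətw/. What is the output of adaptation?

ðaθzədpətawa

Substitution: /ʃ/ → /ð/, giving /ðθzədpətw/.
Syllabifying with onset maximization leaves /ð/, /t/, /w/ stranded (no codas are permitted; onsets may contain at most 2 consonants).
Each unlicensed consonant becomes the onset of a new syllable: /ð/ → /ða/, /t/ → /ta/, /w/ → /wa/.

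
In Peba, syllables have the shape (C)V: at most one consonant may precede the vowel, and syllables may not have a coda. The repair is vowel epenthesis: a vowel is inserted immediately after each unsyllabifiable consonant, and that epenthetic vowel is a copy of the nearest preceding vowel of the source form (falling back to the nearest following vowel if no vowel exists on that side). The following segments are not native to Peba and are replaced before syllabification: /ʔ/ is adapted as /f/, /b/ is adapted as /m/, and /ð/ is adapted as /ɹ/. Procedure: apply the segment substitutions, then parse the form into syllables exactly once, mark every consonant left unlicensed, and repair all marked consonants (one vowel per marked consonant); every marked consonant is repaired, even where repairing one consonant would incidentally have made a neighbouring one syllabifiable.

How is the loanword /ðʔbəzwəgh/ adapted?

ɹəfəməzəwəgəhə

Substitution: /ð/ → /ɹ/, /ʔ/ → /f/, /b/ → /m/, giving /ɹfməzwəgh/.
Under (C)V, the unsyllabifiable consonants are /ɹ/, /f/, /z/, /g/, /h/ (no codas are permitted; onsets are limited to one consonant).
Inserting the epenthetic vowel yields /ɹ/ → /ɹə/, /f/ → /fə/, /z/ → /zə/, /g/ → /gə/, /h/ → /hə/.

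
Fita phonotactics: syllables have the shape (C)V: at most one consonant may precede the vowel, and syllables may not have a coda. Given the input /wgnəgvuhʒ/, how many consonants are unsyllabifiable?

Syllabifying with onset maximization leaves /w/, /g/, /g/, /h/, /ʒ/ stranded (no codas are permitted; onsets are limited to one consonant).

5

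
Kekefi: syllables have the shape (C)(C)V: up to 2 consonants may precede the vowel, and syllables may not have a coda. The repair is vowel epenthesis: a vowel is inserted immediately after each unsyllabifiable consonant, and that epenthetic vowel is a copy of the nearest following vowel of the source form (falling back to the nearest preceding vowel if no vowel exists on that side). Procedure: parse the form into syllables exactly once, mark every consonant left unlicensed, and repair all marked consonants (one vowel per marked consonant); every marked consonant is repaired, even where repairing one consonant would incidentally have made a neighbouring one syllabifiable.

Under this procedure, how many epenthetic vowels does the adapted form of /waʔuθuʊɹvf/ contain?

3

The unsyllabifiable consonants are /ɹ/, /v/, /f/; each receives one epenthetic vowel.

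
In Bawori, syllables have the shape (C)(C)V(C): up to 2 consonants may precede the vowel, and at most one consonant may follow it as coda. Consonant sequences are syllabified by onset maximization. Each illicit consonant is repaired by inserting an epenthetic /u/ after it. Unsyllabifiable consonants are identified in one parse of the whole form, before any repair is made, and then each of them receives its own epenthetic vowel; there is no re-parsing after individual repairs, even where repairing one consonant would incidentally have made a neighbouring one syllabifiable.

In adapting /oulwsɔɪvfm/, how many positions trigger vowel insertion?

2

The unsyllabifiable consonants are /f/, /m/; each receives one epenthetic vowel.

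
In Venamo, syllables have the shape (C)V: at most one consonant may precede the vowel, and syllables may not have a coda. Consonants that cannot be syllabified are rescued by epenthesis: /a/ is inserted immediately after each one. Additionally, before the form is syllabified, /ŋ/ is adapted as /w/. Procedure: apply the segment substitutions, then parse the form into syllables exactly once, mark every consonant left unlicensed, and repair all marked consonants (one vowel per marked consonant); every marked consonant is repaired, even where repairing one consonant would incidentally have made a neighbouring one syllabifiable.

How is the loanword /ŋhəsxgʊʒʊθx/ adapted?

wahəsaxagʊʒʊθaxa

Substitution: /ŋ/ → /w/, giving /whəsxgʊʒʊθx/.
The consonants /w/, /s/, /x/, /θ/, /x/ cannot be parsed into a legal (C)V syllable (no codas are permitted; onsets are limited to one consonant).
Epenthesis after each stranded consonant: /w/ → /wa/, /s/ → /sa/, /x/ → /xa/, /θ/ → /θa/, /x/ → /xa/.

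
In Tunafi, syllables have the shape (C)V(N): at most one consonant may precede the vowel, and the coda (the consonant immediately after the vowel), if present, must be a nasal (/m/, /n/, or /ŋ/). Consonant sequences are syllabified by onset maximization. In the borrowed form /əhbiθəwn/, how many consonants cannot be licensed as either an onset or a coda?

3

Under (C)V(N), the unsyllabifiable consonants are /h/, /w/, /n/ (only a nasal (/m/, /n/, or /ŋ/) is licensed in coda position; onsets are limited to one consonant).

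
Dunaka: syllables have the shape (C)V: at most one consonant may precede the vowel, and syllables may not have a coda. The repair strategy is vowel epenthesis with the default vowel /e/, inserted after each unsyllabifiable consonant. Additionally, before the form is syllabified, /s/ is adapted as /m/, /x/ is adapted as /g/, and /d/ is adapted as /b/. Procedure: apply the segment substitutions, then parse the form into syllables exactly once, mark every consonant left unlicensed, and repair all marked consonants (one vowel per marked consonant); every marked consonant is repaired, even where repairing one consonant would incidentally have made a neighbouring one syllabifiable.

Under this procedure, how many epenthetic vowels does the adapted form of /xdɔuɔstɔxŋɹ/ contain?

5

After substitution the input is /gbɔuɔmtɔgŋɹ/.
The unsyllabifiable consonants are /g/, /m/, /g/, /ŋ/, /ɹ/; each receives one epenthetic vowel.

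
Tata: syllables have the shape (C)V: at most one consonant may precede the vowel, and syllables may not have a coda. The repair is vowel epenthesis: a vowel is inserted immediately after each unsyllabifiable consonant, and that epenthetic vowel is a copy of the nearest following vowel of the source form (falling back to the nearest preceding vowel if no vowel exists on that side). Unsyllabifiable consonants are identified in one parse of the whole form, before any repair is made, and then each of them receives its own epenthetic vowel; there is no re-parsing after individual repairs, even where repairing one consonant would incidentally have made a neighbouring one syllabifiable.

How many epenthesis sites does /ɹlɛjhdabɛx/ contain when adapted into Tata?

The unsyllabifiable consonants are /ɹ/, /j/, /h/, /x/; each receives one epenthetic vowel.

4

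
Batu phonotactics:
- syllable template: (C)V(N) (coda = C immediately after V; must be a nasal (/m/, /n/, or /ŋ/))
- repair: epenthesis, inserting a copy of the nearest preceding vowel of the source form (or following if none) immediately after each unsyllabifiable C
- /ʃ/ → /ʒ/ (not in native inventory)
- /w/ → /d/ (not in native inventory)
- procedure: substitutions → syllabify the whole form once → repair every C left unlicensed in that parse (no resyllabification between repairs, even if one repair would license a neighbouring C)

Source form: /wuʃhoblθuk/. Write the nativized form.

Substitution: /w/ → /d/, /ʃ/ → /ʒ/, giving /duʒhoblθuk/.
Syllabifying with onset maximization leaves /ʒ/, /b/, /l/, /k/ stranded (only a nasal (/m/, /n/, or /ŋ/) is licensed in coda position; onsets are limited to one consonant).
Epenthesis after each stranded consonant: /ʒ/ → /ʒu/, /b/ → /bo/, /l/ → /lo/, /k/ → /ku/.

duʒuhoboloθuku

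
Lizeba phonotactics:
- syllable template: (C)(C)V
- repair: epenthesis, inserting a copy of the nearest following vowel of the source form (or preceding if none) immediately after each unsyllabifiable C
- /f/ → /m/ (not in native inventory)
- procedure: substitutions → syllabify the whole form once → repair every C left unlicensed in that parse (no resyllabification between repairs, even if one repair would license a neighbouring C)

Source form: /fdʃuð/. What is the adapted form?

mudʃuðu

Substitution: /f/ → /m/, giving /mdʃuð/.
The consonants /m/, /ð/ cannot be parsed into a legal (C)(C)V syllable (no codas are permitted; onsets may contain at most 2 consonants).
Epenthesis after each stranded consonant: /m/ → /mu/, /ð/ → /ðu/.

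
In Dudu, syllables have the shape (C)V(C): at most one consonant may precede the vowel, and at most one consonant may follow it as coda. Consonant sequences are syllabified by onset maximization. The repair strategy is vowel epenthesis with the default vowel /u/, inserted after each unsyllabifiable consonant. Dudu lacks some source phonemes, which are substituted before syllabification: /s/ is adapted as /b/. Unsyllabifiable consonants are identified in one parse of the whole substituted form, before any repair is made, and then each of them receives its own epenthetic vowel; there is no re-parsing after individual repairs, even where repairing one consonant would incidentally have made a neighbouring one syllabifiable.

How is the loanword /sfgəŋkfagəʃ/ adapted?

Substitution: /s/ → /b/, giving /bfgəŋkfagəʃ/.
Syllabifying with onset maximization leaves /b/, /f/, /k/ stranded (at most one coda consonant is licensed; onsets are limited to one consonant).
Each unlicensed consonant becomes the onset of a new syllable: /b/ → /bu/, /f/ → /fu/, /k/ → /ku/.

bufugəŋkufagəʃ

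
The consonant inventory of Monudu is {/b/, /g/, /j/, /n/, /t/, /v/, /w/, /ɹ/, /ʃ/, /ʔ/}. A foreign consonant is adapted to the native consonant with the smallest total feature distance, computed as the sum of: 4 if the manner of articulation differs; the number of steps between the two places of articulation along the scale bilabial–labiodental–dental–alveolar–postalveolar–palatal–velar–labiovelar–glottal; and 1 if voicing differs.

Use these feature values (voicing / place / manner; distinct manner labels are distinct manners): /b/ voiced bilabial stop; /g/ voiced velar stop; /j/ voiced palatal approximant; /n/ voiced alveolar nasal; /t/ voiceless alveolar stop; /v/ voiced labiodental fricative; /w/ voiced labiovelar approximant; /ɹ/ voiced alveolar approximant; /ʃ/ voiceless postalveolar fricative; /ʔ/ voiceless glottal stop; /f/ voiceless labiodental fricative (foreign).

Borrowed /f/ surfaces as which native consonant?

v

/v/ is closest: same manner (fricative), place distance 0 (labiodental→labiodental), voicing differs (+1); total 1. Next closest is /ʃ/ at distance 3.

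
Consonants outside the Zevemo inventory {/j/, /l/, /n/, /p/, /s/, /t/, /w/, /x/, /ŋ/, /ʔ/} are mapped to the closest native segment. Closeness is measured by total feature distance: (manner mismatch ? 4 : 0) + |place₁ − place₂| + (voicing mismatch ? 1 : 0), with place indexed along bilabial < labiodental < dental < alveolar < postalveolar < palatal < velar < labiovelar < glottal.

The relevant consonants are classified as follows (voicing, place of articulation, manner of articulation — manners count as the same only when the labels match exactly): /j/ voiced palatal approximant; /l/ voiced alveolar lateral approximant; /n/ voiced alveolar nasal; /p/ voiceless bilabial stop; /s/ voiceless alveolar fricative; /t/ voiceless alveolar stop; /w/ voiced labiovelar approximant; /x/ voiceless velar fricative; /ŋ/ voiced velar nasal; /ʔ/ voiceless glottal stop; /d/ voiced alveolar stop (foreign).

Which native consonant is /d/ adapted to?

t

/t/ is closest: same manner (stop), place distance 0 (alveolar→alveolar), voicing differs (+1); total 1. Next closest is /l/ at distance 4.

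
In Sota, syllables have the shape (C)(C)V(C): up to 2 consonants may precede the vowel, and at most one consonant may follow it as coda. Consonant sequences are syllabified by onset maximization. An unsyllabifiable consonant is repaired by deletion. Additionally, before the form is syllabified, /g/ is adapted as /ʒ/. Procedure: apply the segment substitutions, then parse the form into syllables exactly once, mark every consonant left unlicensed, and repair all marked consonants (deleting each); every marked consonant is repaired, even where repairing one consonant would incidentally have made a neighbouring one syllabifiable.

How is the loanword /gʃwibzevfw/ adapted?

ʃwibzev

Substitution: /g/ → /ʒ/, giving /ʒʃwibzevfw/.
The consonants /ʒ/, /f/, /w/ cannot be parsed into a legal (C)(C)V(C) syllable (at most one coda consonant is licensed; onsets may contain at most 2 consonants).
Deletion applies to /ʒ/, /f/, /w/.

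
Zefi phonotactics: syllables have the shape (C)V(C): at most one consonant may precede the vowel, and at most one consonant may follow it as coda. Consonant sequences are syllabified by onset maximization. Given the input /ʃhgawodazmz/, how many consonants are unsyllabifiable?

4

Syllabifying with onset maximization leaves /ʃ/, /h/, /m/, /z/ stranded (at most one coda consonant is licensed; onsets are limited to one consonant).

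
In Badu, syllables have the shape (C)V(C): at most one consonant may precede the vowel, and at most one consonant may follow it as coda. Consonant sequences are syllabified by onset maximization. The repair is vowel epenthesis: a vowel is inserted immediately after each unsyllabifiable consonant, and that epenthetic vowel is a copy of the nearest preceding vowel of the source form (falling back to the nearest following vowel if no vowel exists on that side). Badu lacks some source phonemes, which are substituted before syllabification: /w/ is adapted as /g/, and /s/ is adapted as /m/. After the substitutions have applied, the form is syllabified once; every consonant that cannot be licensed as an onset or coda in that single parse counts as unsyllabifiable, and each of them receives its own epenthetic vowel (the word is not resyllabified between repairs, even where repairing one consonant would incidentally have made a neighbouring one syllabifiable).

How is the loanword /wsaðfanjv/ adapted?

Substitution: /w/ → /g/, /s/ → /m/, giving /gmaðfanjv/.
Under (C)V(C), the unsyllabifiable consonants are /g/, /j/, /v/ (at most one coda consonant is licensed; onsets are limited to one consonant).
Each unlicensed consonant becomes the onset of a new syllable: /g/ → /ga/, /j/ → /ja/, /v/ → /va/.

gamaðfanjava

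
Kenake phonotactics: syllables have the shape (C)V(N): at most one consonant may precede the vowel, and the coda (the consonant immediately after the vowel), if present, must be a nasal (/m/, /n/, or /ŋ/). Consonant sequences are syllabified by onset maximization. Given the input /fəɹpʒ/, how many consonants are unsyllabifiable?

3

Under (C)V(N), the unsyllabifiable consonants are /ɹ/, /p/, /ʒ/ (only a nasal (/m/, /n/, or /ŋ/) is licensed in coda position; onsets are limited to one consonant).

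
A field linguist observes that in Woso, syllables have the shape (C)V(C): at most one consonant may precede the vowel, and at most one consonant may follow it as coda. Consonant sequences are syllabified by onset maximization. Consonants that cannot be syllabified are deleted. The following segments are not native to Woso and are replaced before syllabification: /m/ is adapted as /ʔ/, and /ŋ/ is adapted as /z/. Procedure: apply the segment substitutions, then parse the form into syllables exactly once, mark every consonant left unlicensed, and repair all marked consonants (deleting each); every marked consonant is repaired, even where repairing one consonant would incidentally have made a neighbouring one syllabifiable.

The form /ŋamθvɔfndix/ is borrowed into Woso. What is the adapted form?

zaʔvɔfdix

Substitution: /ŋ/ → /z/, /m/ → /ʔ/, giving /zaʔθvɔfndix/.
The consonants /θ/, /n/ cannot be parsed into a legal (C)V(C) syllable (at most one coda consonant is licensed; onsets are limited to one consonant).
Deletion applies to /θ/, /n/.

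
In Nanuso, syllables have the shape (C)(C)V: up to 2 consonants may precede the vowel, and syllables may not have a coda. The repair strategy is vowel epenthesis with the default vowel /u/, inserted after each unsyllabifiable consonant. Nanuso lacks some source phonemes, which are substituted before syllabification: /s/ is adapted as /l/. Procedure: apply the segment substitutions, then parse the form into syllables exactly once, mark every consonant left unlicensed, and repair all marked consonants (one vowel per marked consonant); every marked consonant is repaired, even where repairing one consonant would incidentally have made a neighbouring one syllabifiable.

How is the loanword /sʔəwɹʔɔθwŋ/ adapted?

Substitution: /s/ → /l/, giving /lʔəwɹʔɔθwŋ/.
Syllabifying with onset maximization leaves /w/, /θ/, /w/, /ŋ/ stranded (no codas are permitted; onsets may contain at most 2 consonants).
Inserting the epenthetic vowel yields /w/ → /wu/, /θ/ → /θu/, /w/ → /wu/, /ŋ/ → /ŋu/.

lʔəwuɹʔɔθuwuŋu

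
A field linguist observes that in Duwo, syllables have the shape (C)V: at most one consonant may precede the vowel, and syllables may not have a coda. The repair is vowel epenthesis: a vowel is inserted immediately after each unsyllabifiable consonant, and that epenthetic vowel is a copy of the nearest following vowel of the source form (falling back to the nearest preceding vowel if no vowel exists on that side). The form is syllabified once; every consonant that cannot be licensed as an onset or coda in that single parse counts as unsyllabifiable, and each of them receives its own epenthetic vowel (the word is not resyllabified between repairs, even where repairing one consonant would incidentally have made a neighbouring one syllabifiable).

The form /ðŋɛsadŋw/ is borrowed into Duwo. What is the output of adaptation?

ðɛŋɛsadaŋawa

The consonants /ð/, /d/, /ŋ/, /w/ cannot be parsed into a legal (C)V syllable (no codas are permitted; onsets are limited to one consonant).
Each unlicensed consonant becomes the onset of a new syllable: /ð/ → /ðɛ/, /d/ → /da/, /ŋ/ → /ŋa/, /w/ → /wa/.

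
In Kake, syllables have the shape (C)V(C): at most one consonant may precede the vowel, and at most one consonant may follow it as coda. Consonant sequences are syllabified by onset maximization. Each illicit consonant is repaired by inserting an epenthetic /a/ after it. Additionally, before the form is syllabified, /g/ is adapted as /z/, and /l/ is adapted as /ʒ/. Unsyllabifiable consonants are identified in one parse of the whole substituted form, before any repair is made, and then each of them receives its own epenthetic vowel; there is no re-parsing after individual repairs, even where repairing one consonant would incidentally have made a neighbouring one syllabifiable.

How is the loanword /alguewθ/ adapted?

Substitution: /l/ → /ʒ/, /g/ → /z/, giving /aʒzuewθ/.
Syllabifying with onset maximization leaves /θ/ stranded (at most one coda consonant is licensed; onsets are limited to one consonant).
Epenthesis after each stranded consonant: /θ/ → /θa/.

aʒzuewθa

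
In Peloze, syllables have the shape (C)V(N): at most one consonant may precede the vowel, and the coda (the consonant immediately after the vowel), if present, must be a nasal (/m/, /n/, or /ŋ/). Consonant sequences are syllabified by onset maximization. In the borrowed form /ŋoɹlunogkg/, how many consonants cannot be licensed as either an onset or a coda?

4

Syllabifying with onset maximization leaves /ɹ/, /g/, /k/, /g/ stranded (only a nasal (/m/, /n/, or /ŋ/) is licensed in coda position; onsets are limited to one consonant).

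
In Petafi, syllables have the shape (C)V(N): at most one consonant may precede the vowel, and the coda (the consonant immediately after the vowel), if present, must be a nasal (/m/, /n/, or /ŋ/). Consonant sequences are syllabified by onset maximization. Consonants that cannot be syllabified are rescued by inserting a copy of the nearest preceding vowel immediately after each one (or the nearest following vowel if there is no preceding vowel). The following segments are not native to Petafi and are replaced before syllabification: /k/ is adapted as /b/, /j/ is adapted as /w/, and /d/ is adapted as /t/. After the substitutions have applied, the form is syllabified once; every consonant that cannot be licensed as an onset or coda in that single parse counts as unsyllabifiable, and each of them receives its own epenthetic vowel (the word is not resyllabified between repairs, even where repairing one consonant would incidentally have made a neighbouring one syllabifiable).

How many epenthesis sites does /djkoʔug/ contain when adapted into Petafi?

3

After substitution the input is /twboʔug/.
The unsyllabifiable consonants are /t/, /w/, /g/; each receives one epenthetic vowel.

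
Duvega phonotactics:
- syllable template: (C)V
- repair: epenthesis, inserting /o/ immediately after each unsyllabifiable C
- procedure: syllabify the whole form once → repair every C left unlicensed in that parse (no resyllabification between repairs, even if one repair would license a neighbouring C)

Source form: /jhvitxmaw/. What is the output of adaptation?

johovitoxomawo

Under (C)V, the unsyllabifiable consonants are /j/, /h/, /t/, /x/, /w/ (no codas are permitted; onsets are limited to one consonant).
Inserting the epenthetic vowel yields /j/ → /jo/, /h/ → /ho/, /t/ → /to/, /x/ → /xo/, /w/ → /wo/.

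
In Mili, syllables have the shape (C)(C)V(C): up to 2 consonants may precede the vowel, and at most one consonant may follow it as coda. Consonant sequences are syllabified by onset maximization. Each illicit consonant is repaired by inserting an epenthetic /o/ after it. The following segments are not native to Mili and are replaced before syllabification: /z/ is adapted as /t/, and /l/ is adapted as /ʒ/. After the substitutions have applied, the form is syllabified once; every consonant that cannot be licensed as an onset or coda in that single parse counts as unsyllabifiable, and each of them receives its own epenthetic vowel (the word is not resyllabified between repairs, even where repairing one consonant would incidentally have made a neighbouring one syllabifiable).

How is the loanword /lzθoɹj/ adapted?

ʒotθoɹjo

Substitution: /l/ → /ʒ/, /z/ → /t/, giving /ʒtθoɹj/.
Syllabifying with onset maximization leaves /ʒ/, /j/ stranded (at most one coda consonant is licensed; onsets may contain at most 2 consonants).
Inserting the epenthetic vowel yields /ʒ/ → /ʒo/, /j/ → /jo/.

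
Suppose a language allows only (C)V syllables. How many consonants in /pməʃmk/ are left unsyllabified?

4

The consonants /p/, /ʃ/, /m/, /k/ cannot be parsed into a legal (C)V syllable (no codas are permitted; onsets are limited to one consonant).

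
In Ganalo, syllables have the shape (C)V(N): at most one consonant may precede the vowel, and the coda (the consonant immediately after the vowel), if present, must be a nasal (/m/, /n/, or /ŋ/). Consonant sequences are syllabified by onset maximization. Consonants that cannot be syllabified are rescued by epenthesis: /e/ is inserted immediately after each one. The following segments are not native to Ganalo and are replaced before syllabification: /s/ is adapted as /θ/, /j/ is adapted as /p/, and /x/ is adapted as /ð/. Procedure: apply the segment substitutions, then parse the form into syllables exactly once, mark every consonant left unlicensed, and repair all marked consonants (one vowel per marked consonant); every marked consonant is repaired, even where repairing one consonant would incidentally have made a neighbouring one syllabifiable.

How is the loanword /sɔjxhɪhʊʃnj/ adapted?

Substitution: /s/ → /θ/, /j/ → /p/, /x/ → /ð/, giving /θɔpðhɪhʊʃnp/.
Syllabifying with onset maximization leaves /p/, /ð/, /ʃ/, /n/, /p/ stranded (only a nasal (/m/, /n/, or /ŋ/) is licensed in coda position; onsets are limited to one consonant).
Each unlicensed consonant becomes the onset of a new syllable: /p/ → /pe/, /ð/ → /ðe/, /ʃ/ → /ʃe/, /n/ → /ne/, /p/ → /pe/.

θɔpeðehɪhʊʃenepe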